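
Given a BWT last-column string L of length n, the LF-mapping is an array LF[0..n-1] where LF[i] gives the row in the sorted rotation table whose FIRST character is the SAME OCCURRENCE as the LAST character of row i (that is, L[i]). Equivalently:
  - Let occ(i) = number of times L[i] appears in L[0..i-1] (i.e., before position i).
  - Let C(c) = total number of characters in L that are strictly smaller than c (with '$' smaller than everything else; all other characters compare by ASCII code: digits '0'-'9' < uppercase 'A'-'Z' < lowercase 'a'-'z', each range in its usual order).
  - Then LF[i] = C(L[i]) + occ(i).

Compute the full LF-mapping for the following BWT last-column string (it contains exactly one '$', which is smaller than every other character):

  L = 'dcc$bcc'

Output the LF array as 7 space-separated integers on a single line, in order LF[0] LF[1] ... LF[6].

Answer: 6 2 3 0 1 4 5

Derivation:
Char counts: '$':1, 'b':1, 'c':4, 'd':1
C (first-col start): C('$')=0, C('b')=1, C('c')=2, C('d')=6
L[0]='d': occ=0, LF[0]=C('d')+0=6+0=6
L[1]='c': occ=0, LF[1]=C('c')+0=2+0=2
L[2]='c': occ=1, LF[2]=C('c')+1=2+1=3
L[3]='$': occ=0, LF[3]=C('$')+0=0+0=0
L[4]='b': occ=0, LF[4]=C('b')+0=1+0=1
L[5]='c': occ=2, LF[5]=C('c')+2=2+2=4
L[6]='c': occ=3, LF[6]=C('c')+3=2+3=5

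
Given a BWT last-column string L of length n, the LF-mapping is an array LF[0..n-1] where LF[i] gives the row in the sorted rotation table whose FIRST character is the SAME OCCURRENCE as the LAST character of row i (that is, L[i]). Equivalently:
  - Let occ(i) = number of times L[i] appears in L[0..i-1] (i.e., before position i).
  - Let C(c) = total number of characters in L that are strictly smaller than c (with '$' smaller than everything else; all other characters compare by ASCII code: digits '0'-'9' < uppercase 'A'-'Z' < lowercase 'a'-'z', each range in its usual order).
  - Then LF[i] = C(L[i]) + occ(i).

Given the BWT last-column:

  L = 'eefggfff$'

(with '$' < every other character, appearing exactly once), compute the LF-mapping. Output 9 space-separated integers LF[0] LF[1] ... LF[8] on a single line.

Answer: 1 2 3 7 8 4 5 6 0

Derivation:
Char counts: '$':1, 'e':2, 'f':4, 'g':2
C (first-col start): C('$')=0, C('e')=1, C('f')=3, C('g')=7
L[0]='e': occ=0, LF[0]=C('e')+0=1+0=1
L[1]='e': occ=1, LF[1]=C('e')+1=1+1=2
L[2]='f': occ=0, LF[2]=C('f')+0=3+0=3
L[3]='g': occ=0, LF[3]=C('g')+0=7+0=7
L[4]='g': occ=1, LF[4]=C('g')+1=7+1=8
L[5]='f': occ=1, LF[5]=C('f')+1=3+1=4
L[6]='f': occ=2, LF[6]=C('f')+2=3+2=5
L[7]='f': occ=3, LF[7]=C('f')+3=3+3=6
L[8]='$': occ=0, LF[8]=C('$')+0=0+0=0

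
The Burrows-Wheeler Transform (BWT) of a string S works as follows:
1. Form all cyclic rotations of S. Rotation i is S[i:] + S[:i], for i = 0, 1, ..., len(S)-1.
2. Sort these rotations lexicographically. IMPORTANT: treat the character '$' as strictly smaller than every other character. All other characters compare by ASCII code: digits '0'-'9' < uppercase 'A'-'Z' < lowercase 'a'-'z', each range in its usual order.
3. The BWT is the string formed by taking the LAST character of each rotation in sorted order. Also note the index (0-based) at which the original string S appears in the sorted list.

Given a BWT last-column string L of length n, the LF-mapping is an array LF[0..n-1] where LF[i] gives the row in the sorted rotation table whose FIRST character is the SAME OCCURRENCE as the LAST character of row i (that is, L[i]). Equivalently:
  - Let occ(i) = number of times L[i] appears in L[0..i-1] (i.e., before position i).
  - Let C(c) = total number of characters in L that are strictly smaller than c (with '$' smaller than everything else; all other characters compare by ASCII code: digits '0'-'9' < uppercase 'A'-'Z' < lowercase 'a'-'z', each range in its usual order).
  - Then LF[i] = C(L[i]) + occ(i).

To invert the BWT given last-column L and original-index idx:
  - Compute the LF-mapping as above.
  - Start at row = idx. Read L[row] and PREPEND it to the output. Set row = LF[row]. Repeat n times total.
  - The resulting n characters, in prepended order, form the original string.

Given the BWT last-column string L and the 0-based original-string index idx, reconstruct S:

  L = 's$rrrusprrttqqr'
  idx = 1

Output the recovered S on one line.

LF mapping: 10 0 4 5 6 14 11 1 7 8 12 13 2 3 9
Walk LF starting at row 1, prepending L[row]:
  step 1: row=1, L[1]='$', prepend. Next row=LF[1]=0
  step 2: row=0, L[0]='s', prepend. Next row=LF[0]=10
  step 3: row=10, L[10]='t', prepend. Next row=LF[10]=12
  step 4: row=12, L[12]='q', prepend. Next row=LF[12]=2
  step 5: row=2, L[2]='r', prepend. Next row=LF[2]=4
  step 6: row=4, L[4]='r', prepend. Next row=LF[4]=6
  step 7: row=6, L[6]='s', prepend. Next row=LF[6]=11
  step 8: row=11, L[11]='t', prepend. Next row=LF[11]=13
  step 9: row=13, L[13]='q', prepend. Next row=LF[13]=3
  step 10: row=3, L[3]='r', prepend. Next row=LF[3]=5
  step 11: row=5, L[5]='u', prepend. Next row=LF[5]=14
  step 12: row=14, L[14]='r', prepend. Next row=LF[14]=9
  step 13: row=9, L[9]='r', prepend. Next row=LF[9]=8
  step 14: row=8, L[8]='r', prepend. Next row=LF[8]=7
  step 15: row=7, L[7]='p', prepend. Next row=LF[7]=1
Reversed output: prrrurqtsrrqts$

Answer: prrrurqtsrrqts$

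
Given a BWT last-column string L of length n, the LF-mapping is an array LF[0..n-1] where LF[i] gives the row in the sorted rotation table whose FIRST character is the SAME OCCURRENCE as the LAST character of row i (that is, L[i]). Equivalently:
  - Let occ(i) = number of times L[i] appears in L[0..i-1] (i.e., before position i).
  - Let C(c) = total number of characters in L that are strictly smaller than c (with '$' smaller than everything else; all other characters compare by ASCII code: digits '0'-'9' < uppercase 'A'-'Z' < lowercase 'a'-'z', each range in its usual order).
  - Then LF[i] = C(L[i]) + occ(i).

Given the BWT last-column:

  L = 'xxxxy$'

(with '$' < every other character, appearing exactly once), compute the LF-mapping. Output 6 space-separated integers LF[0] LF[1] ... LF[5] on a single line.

Answer: 1 2 3 4 5 0

Derivation:
Char counts: '$':1, 'x':4, 'y':1
C (first-col start): C('$')=0, C('x')=1, C('y')=5
L[0]='x': occ=0, LF[0]=C('x')+0=1+0=1
L[1]='x': occ=1, LF[1]=C('x')+1=1+1=2
L[2]='x': occ=2, LF[2]=C('x')+2=1+2=3
L[3]='x': occ=3, LF[3]=C('x')+3=1+3=4
L[4]='y': occ=0, LF[4]=C('y')+0=5+0=5
L[5]='$': occ=0, LF[5]=C('$')+0=0+0=0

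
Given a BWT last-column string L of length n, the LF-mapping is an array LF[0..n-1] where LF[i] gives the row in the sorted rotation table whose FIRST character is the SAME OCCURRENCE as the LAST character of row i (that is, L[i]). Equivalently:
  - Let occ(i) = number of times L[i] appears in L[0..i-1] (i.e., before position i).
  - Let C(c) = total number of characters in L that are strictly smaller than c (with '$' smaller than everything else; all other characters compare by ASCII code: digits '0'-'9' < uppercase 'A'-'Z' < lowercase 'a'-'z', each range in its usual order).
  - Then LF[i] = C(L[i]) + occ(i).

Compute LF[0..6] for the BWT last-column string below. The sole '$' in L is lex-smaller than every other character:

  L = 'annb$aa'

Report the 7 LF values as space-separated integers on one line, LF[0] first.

Char counts: '$':1, 'a':3, 'b':1, 'n':2
C (first-col start): C('$')=0, C('a')=1, C('b')=4, C('n')=5
L[0]='a': occ=0, LF[0]=C('a')+0=1+0=1
L[1]='n': occ=0, LF[1]=C('n')+0=5+0=5
L[2]='n': occ=1, LF[2]=C('n')+1=5+1=6
L[3]='b': occ=0, LF[3]=C('b')+0=4+0=4
L[4]='$': occ=0, LF[4]=C('$')+0=0+0=0
L[5]='a': occ=1, LF[5]=C('a')+1=1+1=2
L[6]='a': occ=2, LF[6]=C('a')+2=1+2=3

Answer: 1 5 6 4 0 2 3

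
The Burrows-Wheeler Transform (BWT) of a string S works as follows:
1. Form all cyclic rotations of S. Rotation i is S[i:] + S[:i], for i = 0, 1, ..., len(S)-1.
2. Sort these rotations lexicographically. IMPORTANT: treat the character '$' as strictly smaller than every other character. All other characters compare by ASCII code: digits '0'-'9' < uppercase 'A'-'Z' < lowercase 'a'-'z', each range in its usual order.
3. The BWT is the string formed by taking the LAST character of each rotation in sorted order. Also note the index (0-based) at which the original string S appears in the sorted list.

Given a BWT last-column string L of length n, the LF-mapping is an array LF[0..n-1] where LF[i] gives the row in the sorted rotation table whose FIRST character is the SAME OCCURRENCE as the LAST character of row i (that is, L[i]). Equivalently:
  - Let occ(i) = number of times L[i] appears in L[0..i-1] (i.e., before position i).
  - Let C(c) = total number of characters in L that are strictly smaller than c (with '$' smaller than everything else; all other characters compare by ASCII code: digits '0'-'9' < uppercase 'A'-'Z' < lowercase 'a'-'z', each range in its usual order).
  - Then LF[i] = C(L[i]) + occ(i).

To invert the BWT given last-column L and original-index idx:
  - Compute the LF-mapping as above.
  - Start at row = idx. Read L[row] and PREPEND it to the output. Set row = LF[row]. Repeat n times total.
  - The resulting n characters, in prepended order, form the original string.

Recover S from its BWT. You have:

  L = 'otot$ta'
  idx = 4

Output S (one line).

Answer: tattoo$

Derivation:
LF mapping: 2 4 3 5 0 6 1
Walk LF starting at row 4, prepending L[row]:
  step 1: row=4, L[4]='$', prepend. Next row=LF[4]=0
  step 2: row=0, L[0]='o', prepend. Next row=LF[0]=2
  step 3: row=2, L[2]='o', prepend. Next row=LF[2]=3
  step 4: row=3, L[3]='t', prepend. Next row=LF[3]=5
  step 5: row=5, L[5]='t', prepend. Next row=LF[5]=6
  step 6: row=6, L[6]='a', prepend. Next row=LF[6]=1
  step 7: row=1, L[1]='t', prepend. Next row=LF[1]=4
Reversed output: tattoo$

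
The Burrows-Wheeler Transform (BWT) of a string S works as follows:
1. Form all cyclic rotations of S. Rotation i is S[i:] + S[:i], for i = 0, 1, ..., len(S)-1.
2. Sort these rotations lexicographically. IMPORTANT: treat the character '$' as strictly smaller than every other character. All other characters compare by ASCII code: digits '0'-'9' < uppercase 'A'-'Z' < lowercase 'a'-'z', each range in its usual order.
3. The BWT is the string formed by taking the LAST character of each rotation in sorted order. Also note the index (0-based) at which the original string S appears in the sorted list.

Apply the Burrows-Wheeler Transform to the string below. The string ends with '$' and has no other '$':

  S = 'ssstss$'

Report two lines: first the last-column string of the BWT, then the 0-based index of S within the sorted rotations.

All 7 rotations (rotation i = S[i:]+S[:i]):
  rot[0] = ssstss$
  rot[1] = sstss$s
  rot[2] = stss$ss
  rot[3] = tss$sss
  rot[4] = ss$ssst
  rot[5] = s$sssts
  rot[6] = $ssstss
Sorted (with $ < everything):
  sorted[0] = $ssstss  (last char: 's')
  sorted[1] = s$sssts  (last char: 's')
  sorted[2] = ss$ssst  (last char: 't')
  sorted[3] = ssstss$  (last char: '$')
  sorted[4] = sstss$s  (last char: 's')
  sorted[5] = stss$ss  (last char: 's')
  sorted[6] = tss$sss  (last char: 's')
Last column: sst$sss
Original string S is at sorted index 3

Answer: sst$sss
3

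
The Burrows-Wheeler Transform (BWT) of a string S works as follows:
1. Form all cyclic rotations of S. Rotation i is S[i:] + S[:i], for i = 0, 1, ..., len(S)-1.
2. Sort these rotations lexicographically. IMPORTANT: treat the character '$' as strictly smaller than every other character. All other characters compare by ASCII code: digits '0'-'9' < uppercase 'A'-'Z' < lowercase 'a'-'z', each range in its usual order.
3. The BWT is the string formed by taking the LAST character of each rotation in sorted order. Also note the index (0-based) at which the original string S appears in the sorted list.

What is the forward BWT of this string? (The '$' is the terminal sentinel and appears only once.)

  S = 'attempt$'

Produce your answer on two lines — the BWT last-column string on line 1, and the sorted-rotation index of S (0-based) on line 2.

Answer: t$tempta
1

Derivation:
All 8 rotations (rotation i = S[i:]+S[:i]):
  rot[0] = attempt$
  rot[1] = ttempt$a
  rot[2] = tempt$at
  rot[3] = empt$att
  rot[4] = mpt$atte
  rot[5] = pt$attem
  rot[6] = t$attemp
  rot[7] = $attempt
Sorted (with $ < everything):
  sorted[0] = $attempt  (last char: 't')
  sorted[1] = attempt$  (last char: '$')
  sorted[2] = empt$att  (last char: 't')
  sorted[3] = mpt$atte  (last char: 'e')
  sorted[4] = pt$attem  (last char: 'm')
  sorted[5] = t$attemp  (last char: 'p')
  sorted[6] = tempt$at  (last char: 't')
  sorted[7] = ttempt$a  (last char: 'a')
Last column: t$tempta
Original string S is at sorted index 1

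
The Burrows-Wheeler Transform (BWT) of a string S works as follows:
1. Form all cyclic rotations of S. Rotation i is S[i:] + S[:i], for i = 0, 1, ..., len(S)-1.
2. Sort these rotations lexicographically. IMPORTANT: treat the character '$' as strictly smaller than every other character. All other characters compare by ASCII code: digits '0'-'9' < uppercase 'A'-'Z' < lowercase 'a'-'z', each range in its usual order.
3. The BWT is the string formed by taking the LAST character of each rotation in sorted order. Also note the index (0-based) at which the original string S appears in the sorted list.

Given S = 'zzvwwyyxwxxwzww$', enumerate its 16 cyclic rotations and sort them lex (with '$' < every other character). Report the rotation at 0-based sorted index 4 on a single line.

Answer: wwyyxwxxwzww$zzv

Derivation:
All 16 rotations (rotation i = S[i:]+S[:i]):
  rot[0] = zzvwwyyxwxxwzww$
  rot[1] = zvwwyyxwxxwzww$z
  rot[2] = vwwyyxwxxwzww$zz
  rot[3] = wwyyxwxxwzww$zzv
  rot[4] = wyyxwxxwzww$zzvw
  rot[5] = yyxwxxwzww$zzvww
  rot[6] = yxwxxwzww$zzvwwy
  rot[7] = xwxxwzww$zzvwwyy
  rot[8] = wxxwzww$zzvwwyyx
  rot[9] = xxwzww$zzvwwyyxw
  rot[10] = xwzww$zzvwwyyxwx
  rot[11] = wzww$zzvwwyyxwxx
  rot[12] = zww$zzvwwyyxwxxw
  rot[13] = ww$zzvwwyyxwxxwz
  rot[14] = w$zzvwwyyxwxxwzw
  rot[15] = $zzvwwyyxwxxwzww
Sorted (with $ < everything):
  sorted[0] = $zzvwwyyxwxxwzww
  sorted[1] = vwwyyxwxxwzww$zz
  sorted[2] = w$zzvwwyyxwxxwzw
  sorted[3] = ww$zzvwwyyxwxxwz
  sorted[4] = wwyyxwxxwzww$zzv
  sorted[5] = wxxwzww$zzvwwyyx
  sorted[6] = wyyxwxxwzww$zzvw
  sorted[7] = wzww$zzvwwyyxwxx
  sorted[8] = xwxxwzww$zzvwwyy
  sorted[9] = xwzww$zzvwwyyxwx
  sorted[10] = xxwzww$zzvwwyyxw
  sorted[11] = yxwxxwzww$zzvwwy
  sorted[12] = yyxwxxwzww$zzvww
  sorted[13] = zvwwyyxwxxwzww$z
  sorted[14] = zww$zzvwwyyxwxxw
  sorted[15] = zzvwwyyxwxxwzww$
sorted[4] = wwyyxwxxwzww$zzv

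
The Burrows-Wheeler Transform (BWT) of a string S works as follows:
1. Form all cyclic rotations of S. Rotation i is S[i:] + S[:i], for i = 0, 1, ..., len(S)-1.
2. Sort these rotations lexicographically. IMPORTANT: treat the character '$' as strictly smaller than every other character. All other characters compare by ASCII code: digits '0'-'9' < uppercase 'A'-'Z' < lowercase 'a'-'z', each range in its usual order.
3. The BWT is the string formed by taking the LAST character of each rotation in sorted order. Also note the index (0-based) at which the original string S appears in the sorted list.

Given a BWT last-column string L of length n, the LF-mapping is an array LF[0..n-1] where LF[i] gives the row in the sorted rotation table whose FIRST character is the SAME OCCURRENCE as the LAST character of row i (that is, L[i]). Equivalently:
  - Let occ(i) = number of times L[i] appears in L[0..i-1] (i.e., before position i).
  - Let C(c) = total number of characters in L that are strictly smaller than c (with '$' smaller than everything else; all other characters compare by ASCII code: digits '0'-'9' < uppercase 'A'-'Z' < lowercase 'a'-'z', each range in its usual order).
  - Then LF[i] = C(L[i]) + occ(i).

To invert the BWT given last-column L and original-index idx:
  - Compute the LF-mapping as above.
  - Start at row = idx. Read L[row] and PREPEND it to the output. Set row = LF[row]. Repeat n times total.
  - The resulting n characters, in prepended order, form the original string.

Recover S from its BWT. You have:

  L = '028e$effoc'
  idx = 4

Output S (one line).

Answer: coffee820$

Derivation:
LF mapping: 1 2 3 5 0 6 7 8 9 4
Walk LF starting at row 4, prepending L[row]:
  step 1: row=4, L[4]='$', prepend. Next row=LF[4]=0
  step 2: row=0, L[0]='0', prepend. Next row=LF[0]=1
  step 3: row=1, L[1]='2', prepend. Next row=LF[1]=2
  step 4: row=2, L[2]='8', prepend. Next row=LF[2]=3
  step 5: row=3, L[3]='e', prepend. Next row=LF[3]=5
  step 6: row=5, L[5]='e', prepend. Next row=LF[5]=6
  step 7: row=6, L[6]='f', prepend. Next row=LF[6]=7
  step 8: row=7, L[7]='f', prepend. Next row=LF[7]=8
  step 9: row=8, L[8]='o', prepend. Next row=LF[8]=9
  step 10: row=9, L[9]='c', prepend. Next row=LF[9]=4
Reversed output: coffee820$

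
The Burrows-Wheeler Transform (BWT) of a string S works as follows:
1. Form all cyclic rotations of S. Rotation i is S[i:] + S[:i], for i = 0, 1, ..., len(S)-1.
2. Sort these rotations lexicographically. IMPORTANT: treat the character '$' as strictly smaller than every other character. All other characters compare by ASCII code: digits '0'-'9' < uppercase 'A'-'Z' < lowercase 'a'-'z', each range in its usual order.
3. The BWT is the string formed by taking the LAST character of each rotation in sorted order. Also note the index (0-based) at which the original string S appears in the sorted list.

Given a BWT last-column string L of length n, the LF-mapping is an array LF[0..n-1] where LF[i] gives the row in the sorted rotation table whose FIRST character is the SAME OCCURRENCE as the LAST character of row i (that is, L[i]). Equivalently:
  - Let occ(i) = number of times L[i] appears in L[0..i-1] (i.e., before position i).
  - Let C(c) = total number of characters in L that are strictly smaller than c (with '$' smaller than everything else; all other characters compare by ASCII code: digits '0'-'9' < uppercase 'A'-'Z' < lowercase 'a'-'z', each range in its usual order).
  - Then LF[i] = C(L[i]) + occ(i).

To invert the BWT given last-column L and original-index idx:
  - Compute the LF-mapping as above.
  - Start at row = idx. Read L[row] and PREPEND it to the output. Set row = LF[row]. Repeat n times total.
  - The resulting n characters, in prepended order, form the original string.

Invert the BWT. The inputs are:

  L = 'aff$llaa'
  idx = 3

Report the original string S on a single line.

LF mapping: 1 4 5 0 6 7 2 3
Walk LF starting at row 3, prepending L[row]:
  step 1: row=3, L[3]='$', prepend. Next row=LF[3]=0
  step 2: row=0, L[0]='a', prepend. Next row=LF[0]=1
  step 3: row=1, L[1]='f', prepend. Next row=LF[1]=4
  step 4: row=4, L[4]='l', prepend. Next row=LF[4]=6
  step 5: row=6, L[6]='a', prepend. Next row=LF[6]=2
  step 6: row=2, L[2]='f', prepend. Next row=LF[2]=5
  step 7: row=5, L[5]='l', prepend. Next row=LF[5]=7
  step 8: row=7, L[7]='a', prepend. Next row=LF[7]=3
Reversed output: alfalfa$

Answer: alfalfa$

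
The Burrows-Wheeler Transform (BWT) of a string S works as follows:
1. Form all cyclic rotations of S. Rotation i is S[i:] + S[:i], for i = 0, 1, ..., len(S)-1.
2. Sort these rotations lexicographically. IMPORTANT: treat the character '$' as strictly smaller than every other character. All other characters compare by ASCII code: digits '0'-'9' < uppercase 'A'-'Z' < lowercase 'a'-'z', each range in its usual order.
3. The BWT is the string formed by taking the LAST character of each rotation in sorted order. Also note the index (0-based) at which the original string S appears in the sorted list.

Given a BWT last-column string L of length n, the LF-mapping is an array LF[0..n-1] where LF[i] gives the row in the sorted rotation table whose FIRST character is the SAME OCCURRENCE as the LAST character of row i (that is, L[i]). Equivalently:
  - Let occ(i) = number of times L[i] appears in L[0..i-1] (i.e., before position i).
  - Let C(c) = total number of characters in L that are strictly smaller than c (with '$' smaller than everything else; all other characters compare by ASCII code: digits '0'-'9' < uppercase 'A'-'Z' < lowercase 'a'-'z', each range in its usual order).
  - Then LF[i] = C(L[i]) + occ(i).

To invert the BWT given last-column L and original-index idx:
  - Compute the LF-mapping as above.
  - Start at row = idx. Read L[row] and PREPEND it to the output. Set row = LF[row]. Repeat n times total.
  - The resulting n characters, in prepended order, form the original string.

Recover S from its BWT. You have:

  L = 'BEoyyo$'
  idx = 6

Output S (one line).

LF mapping: 1 2 3 5 6 4 0
Walk LF starting at row 6, prepending L[row]:
  step 1: row=6, L[6]='$', prepend. Next row=LF[6]=0
  step 2: row=0, L[0]='B', prepend. Next row=LF[0]=1
  step 3: row=1, L[1]='E', prepend. Next row=LF[1]=2
  step 4: row=2, L[2]='o', prepend. Next row=LF[2]=3
  step 5: row=3, L[3]='y', prepend. Next row=LF[3]=5
  step 6: row=5, L[5]='o', prepend. Next row=LF[5]=4
  step 7: row=4, L[4]='y', prepend. Next row=LF[4]=6
Reversed output: yoyoEB$

Answer: yoyoEB$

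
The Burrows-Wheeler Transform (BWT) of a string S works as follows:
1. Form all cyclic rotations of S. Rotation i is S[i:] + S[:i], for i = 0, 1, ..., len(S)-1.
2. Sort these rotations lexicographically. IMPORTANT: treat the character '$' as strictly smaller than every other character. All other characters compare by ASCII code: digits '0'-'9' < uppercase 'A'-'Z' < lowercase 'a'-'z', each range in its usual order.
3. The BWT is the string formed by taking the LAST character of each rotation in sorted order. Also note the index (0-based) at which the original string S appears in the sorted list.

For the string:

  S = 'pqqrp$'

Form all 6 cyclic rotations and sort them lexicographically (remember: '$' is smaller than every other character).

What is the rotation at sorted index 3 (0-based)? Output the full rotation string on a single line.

All 6 rotations (rotation i = S[i:]+S[:i]):
  rot[0] = pqqrp$
  rot[1] = qqrp$p
  rot[2] = qrp$pq
  rot[3] = rp$pqq
  rot[4] = p$pqqr
  rot[5] = $pqqrp
Sorted (with $ < everything):
  sorted[0] = $pqqrp
  sorted[1] = p$pqqr
  sorted[2] = pqqrp$
  sorted[3] = qqrp$p
  sorted[4] = qrp$pq
  sorted[5] = rp$pqq
sorted[3] = qqrp$p

Answer: qqrp$p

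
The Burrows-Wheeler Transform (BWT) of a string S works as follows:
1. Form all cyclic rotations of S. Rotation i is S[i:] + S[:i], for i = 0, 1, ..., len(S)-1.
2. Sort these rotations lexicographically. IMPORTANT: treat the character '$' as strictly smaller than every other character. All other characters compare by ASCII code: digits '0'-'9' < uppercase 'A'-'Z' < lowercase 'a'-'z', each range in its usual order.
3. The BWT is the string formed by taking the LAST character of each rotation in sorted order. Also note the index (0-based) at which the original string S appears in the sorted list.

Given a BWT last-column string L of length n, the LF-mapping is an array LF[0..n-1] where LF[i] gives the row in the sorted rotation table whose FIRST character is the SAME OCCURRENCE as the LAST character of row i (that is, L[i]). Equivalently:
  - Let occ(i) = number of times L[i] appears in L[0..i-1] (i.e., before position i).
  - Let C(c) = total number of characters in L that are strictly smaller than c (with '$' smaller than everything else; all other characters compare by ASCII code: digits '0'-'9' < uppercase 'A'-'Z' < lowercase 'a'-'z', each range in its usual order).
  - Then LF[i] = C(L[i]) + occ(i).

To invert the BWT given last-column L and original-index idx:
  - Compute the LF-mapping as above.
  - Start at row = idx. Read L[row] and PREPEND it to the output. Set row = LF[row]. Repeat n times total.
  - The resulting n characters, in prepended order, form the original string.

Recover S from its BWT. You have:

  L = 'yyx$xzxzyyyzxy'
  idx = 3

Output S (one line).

LF mapping: 5 6 1 0 2 11 3 12 7 8 9 13 4 10
Walk LF starting at row 3, prepending L[row]:
  step 1: row=3, L[3]='$', prepend. Next row=LF[3]=0
  step 2: row=0, L[0]='y', prepend. Next row=LF[0]=5
  step 3: row=5, L[5]='z', prepend. Next row=LF[5]=11
  step 4: row=11, L[11]='z', prepend. Next row=LF[11]=13
  step 5: row=13, L[13]='y', prepend. Next row=LF[13]=10
  step 6: row=10, L[10]='y', prepend. Next row=LF[10]=9
  step 7: row=9, L[9]='y', prepend. Next row=LF[9]=8
  step 8: row=8, L[8]='y', prepend. Next row=LF[8]=7
  step 9: row=7, L[7]='z', prepend. Next row=LF[7]=12
  step 10: row=12, L[12]='x', prepend. Next row=LF[12]=4
  step 11: row=4, L[4]='x', prepend. Next row=LF[4]=2
  step 12: row=2, L[2]='x', prepend. Next row=LF[2]=1
  step 13: row=1, L[1]='y', prepend. Next row=LF[1]=6
  step 14: row=6, L[6]='x', prepend. Next row=LF[6]=3
Reversed output: xyxxxzyyyyzzy$

Answer: xyxxxzyyyyzzy$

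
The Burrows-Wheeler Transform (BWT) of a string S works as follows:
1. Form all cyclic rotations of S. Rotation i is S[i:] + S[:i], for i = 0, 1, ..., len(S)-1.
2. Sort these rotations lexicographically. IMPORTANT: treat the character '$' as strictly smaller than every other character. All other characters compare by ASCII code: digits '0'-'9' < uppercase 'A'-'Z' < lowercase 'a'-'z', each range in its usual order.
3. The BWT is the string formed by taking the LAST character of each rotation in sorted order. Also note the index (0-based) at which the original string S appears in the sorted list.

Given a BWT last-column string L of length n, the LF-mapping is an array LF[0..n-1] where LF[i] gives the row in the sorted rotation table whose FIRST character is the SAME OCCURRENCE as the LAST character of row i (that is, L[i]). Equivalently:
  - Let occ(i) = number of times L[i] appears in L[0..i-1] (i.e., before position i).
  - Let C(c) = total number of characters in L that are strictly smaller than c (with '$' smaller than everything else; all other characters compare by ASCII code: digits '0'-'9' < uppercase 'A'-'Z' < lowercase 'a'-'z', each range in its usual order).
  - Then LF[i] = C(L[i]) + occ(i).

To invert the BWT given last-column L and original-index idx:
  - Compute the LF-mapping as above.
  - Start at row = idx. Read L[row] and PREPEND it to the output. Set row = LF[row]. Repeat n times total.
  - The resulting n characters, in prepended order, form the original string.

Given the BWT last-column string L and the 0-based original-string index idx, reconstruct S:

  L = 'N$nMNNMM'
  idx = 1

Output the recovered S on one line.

LF mapping: 4 0 7 1 5 6 2 3
Walk LF starting at row 1, prepending L[row]:
  step 1: row=1, L[1]='$', prepend. Next row=LF[1]=0
  step 2: row=0, L[0]='N', prepend. Next row=LF[0]=4
  step 3: row=4, L[4]='N', prepend. Next row=LF[4]=5
  step 4: row=5, L[5]='N', prepend. Next row=LF[5]=6
  step 5: row=6, L[6]='M', prepend. Next row=LF[6]=2
  step 6: row=2, L[2]='n', prepend. Next row=LF[2]=7
  step 7: row=7, L[7]='M', prepend. Next row=LF[7]=3
  step 8: row=3, L[3]='M', prepend. Next row=LF[3]=1
Reversed output: MMnMNNN$

Answer: MMnMNNN$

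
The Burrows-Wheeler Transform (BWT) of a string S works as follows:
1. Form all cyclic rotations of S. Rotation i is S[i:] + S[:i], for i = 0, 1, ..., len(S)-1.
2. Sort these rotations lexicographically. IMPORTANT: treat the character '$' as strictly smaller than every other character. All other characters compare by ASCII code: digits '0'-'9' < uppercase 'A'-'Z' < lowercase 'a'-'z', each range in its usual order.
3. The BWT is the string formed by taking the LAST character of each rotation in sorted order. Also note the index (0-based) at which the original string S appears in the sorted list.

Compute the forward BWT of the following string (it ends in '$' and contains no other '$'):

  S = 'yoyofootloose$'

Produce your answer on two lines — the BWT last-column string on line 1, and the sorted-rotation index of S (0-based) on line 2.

Answer: esotylfooyooo$
13

Derivation:
All 14 rotations (rotation i = S[i:]+S[:i]):
  rot[0] = yoyofootloose$
  rot[1] = oyofootloose$y
  rot[2] = yofootloose$yo
  rot[3] = ofootloose$yoy
  rot[4] = footloose$yoyo
  rot[5] = ootloose$yoyof
  rot[6] = otloose$yoyofo
  rot[7] = tloose$yoyofoo
  rot[8] = loose$yoyofoot
  rot[9] = oose$yoyofootl
  rot[10] = ose$yoyofootlo
  rot[11] = se$yoyofootloo
  rot[12] = e$yoyofootloos
  rot[13] = $yoyofootloose
Sorted (with $ < everything):
  sorted[0] = $yoyofootloose  (last char: 'e')
  sorted[1] = e$yoyofootloos  (last char: 's')
  sorted[2] = footloose$yoyo  (last char: 'o')
  sorted[3] = loose$yoyofoot  (last char: 't')
  sorted[4] = ofootloose$yoy  (last char: 'y')
  sorted[5] = oose$yoyofootl  (last char: 'l')
  sorted[6] = ootloose$yoyof  (last char: 'f')
  sorted[7] = ose$yoyofootlo  (last char: 'o')
  sorted[8] = otloose$yoyofo  (last char: 'o')
  sorted[9] = oyofootloose$y  (last char: 'y')
  sorted[10] = se$yoyofootloo  (last char: 'o')
  sorted[11] = tloose$yoyofoo  (last char: 'o')
  sorted[12] = yofootloose$yo  (last char: 'o')
  sorted[13] = yoyofootloose$  (last char: '$')
Last column: esotylfooyooo$
Original string S is at sorted index 13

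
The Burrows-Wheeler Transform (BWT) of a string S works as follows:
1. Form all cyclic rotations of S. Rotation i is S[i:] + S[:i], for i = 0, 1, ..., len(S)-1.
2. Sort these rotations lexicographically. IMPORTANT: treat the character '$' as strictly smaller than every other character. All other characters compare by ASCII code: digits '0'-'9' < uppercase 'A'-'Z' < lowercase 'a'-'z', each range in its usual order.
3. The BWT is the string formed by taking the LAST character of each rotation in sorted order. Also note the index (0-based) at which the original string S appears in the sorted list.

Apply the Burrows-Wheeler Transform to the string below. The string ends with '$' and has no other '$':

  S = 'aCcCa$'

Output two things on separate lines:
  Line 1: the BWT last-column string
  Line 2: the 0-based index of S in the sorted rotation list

Answer: acaC$C
4

Derivation:
All 6 rotations (rotation i = S[i:]+S[:i]):
  rot[0] = aCcCa$
  rot[1] = CcCa$a
  rot[2] = cCa$aC
  rot[3] = Ca$aCc
  rot[4] = a$aCcC
  rot[5] = $aCcCa
Sorted (with $ < everything):
  sorted[0] = $aCcCa  (last char: 'a')
  sorted[1] = Ca$aCc  (last char: 'c')
  sorted[2] = CcCa$a  (last char: 'a')
  sorted[3] = a$aCcC  (last char: 'C')
  sorted[4] = aCcCa$  (last char: '$')
  sorted[5] = cCa$aC  (last char: 'C')
Last column: acaC$C
Original string S is at sorted index 4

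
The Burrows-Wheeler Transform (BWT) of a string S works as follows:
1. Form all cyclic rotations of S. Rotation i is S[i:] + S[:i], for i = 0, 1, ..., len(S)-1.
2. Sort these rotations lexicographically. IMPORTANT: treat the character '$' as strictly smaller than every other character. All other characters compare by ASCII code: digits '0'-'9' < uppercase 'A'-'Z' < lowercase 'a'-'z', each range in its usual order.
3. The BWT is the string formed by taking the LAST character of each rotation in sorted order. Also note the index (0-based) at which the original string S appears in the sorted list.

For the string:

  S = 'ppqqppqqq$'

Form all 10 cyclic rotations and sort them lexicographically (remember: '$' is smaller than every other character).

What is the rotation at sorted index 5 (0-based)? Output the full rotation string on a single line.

All 10 rotations (rotation i = S[i:]+S[:i]):
  rot[0] = ppqqppqqq$
  rot[1] = pqqppqqq$p
  rot[2] = qqppqqq$pp
  rot[3] = qppqqq$ppq
  rot[4] = ppqqq$ppqq
  rot[5] = pqqq$ppqqp
  rot[6] = qqq$ppqqpp
  rot[7] = qq$ppqqppq
  rot[8] = q$ppqqppqq
  rot[9] = $ppqqppqqq
Sorted (with $ < everything):
  sorted[0] = $ppqqppqqq
  sorted[1] = ppqqppqqq$
  sorted[2] = ppqqq$ppqq
  sorted[3] = pqqppqqq$p
  sorted[4] = pqqq$ppqqp
  sorted[5] = q$ppqqppqq
  sorted[6] = qppqqq$ppq
  sorted[7] = qq$ppqqppq
  sorted[8] = qqppqqq$pp
  sorted[9] = qqq$ppqqpp
sorted[5] = q$ppqqppqq

Answer: q$ppqqppqq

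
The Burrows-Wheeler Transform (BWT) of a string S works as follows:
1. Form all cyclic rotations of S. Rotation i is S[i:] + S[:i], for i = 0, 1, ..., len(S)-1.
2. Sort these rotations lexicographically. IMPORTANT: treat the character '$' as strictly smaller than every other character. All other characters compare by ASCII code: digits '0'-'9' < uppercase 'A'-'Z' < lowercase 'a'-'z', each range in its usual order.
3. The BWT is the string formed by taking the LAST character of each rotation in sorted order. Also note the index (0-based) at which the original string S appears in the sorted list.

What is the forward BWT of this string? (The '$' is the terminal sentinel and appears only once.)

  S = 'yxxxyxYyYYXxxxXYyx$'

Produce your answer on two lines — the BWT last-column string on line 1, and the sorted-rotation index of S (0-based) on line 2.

Answer: xxYYyxXyxyxXyxxYYx$
18

Derivation:
All 19 rotations (rotation i = S[i:]+S[:i]):
  rot[0] = yxxxyxYyYYXxxxXYyx$
  rot[1] = xxxyxYyYYXxxxXYyx$y
  rot[2] = xxyxYyYYXxxxXYyx$yx
  rot[3] = xyxYyYYXxxxXYyx$yxx
  rot[4] = yxYyYYXxxxXYyx$yxxx
  rot[5] = xYyYYXxxxXYyx$yxxxy
  rot[6] = YyYYXxxxXYyx$yxxxyx
  rot[7] = yYYXxxxXYyx$yxxxyxY
  rot[8] = YYXxxxXYyx$yxxxyxYy
  rot[9] = YXxxxXYyx$yxxxyxYyY
  rot[10] = XxxxXYyx$yxxxyxYyYY
  rot[11] = xxxXYyx$yxxxyxYyYYX
  rot[12] = xxXYyx$yxxxyxYyYYXx
  rot[13] = xXYyx$yxxxyxYyYYXxx
  rot[14] = XYyx$yxxxyxYyYYXxxx
  rot[15] = Yyx$yxxxyxYyYYXxxxX
  rot[16] = yx$yxxxyxYyYYXxxxXY
  rot[17] = x$yxxxyxYyYYXxxxXYy
  rot[18] = $yxxxyxYyYYXxxxXYyx
Sorted (with $ < everything):
  sorted[0] = $yxxxyxYyYYXxxxXYyx  (last char: 'x')
  sorted[1] = XYyx$yxxxyxYyYYXxxx  (last char: 'x')
  sorted[2] = XxxxXYyx$yxxxyxYyYY  (last char: 'Y')
  sorted[3] = YXxxxXYyx$yxxxyxYyY  (last char: 'Y')
  sorted[4] = YYXxxxXYyx$yxxxyxYy  (last char: 'y')
  sorted[5] = YyYYXxxxXYyx$yxxxyx  (last char: 'x')
  sorted[6] = Yyx$yxxxyxYyYYXxxxX  (last char: 'X')
  sorted[7] = x$yxxxyxYyYYXxxxXYy  (last char: 'y')
  sorted[8] = xXYyx$yxxxyxYyYYXxx  (last char: 'x')
  sorted[9] = xYyYYXxxxXYyx$yxxxy  (last char: 'y')
  sorted[10] = xxXYyx$yxxxyxYyYYXx  (last char: 'x')
  sorted[11] = xxxXYyx$yxxxyxYyYYX  (last char: 'X')
  sorted[12] = xxxyxYyYYXxxxXYyx$y  (last char: 'y')
  sorted[13] = xxyxYyYYXxxxXYyx$yx  (last char: 'x')
  sorted[14] = xyxYyYYXxxxXYyx$yxx  (last char: 'x')
  sorted[15] = yYYXxxxXYyx$yxxxyxY  (last char: 'Y')
  sorted[16] = yx$yxxxyxYyYYXxxxXY  (last char: 'Y')
  sorted[17] = yxYyYYXxxxXYyx$yxxx  (last char: 'x')
  sorted[18] = yxxxyxYyYYXxxxXYyx$  (last char: '$')
Last column: xxYYyxXyxyxXyxxYYx$
Original string S is at sorted index 18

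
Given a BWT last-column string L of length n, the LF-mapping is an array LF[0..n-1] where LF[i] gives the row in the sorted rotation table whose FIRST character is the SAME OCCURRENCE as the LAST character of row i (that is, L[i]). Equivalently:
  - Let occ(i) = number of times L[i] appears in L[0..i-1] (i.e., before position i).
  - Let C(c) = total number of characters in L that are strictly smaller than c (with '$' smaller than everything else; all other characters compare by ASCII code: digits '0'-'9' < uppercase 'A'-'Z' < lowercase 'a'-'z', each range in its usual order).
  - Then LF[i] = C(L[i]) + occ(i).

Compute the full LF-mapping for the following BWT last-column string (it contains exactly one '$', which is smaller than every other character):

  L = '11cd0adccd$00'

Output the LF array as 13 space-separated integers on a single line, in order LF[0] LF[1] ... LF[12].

Answer: 4 5 7 10 1 6 11 8 9 12 0 2 3

Derivation:
Char counts: '$':1, '0':3, '1':2, 'a':1, 'c':3, 'd':3
C (first-col start): C('$')=0, C('0')=1, C('1')=4, C('a')=6, C('c')=7, C('d')=10
L[0]='1': occ=0, LF[0]=C('1')+0=4+0=4
L[1]='1': occ=1, LF[1]=C('1')+1=4+1=5
L[2]='c': occ=0, LF[2]=C('c')+0=7+0=7
L[3]='d': occ=0, LF[3]=C('d')+0=10+0=10
L[4]='0': occ=0, LF[4]=C('0')+0=1+0=1
L[5]='a': occ=0, LF[5]=C('a')+0=6+0=6
L[6]='d': occ=1, LF[6]=C('d')+1=10+1=11
L[7]='c': occ=1, LF[7]=C('c')+1=7+1=8
L[8]='c': occ=2, LF[8]=C('c')+2=7+2=9
L[9]='d': occ=2, LF[9]=C('d')+2=10+2=12
L[10]='$': occ=0, LF[10]=C('$')+0=0+0=0
L[11]='0': occ=1, LF[11]=C('0')+1=1+1=2
L[12]='0': occ=2, LF[12]=C('0')+2=1+2=3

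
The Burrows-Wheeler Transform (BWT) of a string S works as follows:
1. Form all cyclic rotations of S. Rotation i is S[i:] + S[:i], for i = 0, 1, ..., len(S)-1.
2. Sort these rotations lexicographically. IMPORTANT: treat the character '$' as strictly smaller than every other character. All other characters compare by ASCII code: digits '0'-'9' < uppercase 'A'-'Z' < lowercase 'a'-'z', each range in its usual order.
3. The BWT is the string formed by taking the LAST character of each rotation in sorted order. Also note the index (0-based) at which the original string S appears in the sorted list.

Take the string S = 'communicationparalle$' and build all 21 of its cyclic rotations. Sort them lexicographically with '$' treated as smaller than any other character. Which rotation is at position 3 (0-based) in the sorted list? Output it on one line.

All 21 rotations (rotation i = S[i:]+S[:i]):
  rot[0] = communicationparalle$
  rot[1] = ommunicationparalle$c
  rot[2] = mmunicationparalle$co
  rot[3] = municationparalle$com
  rot[4] = unicationparalle$comm
  rot[5] = nicationparalle$commu
  rot[6] = icationparalle$commun
  rot[7] = cationparalle$communi
  rot[8] = ationparalle$communic
  rot[9] = tionparalle$communica
  rot[10] = ionparalle$communicat
  rot[11] = onparalle$communicati
  rot[12] = nparalle$communicatio
  rot[13] = paralle$communication
  rot[14] = aralle$communicationp
  rot[15] = ralle$communicationpa
  rot[16] = alle$communicationpar
  rot[17] = lle$communicationpara
  rot[18] = le$communicationparal
  rot[19] = e$communicationparall
  rot[20] = $communicationparalle
Sorted (with $ < everything):
  sorted[0] = $communicationparalle
  sorted[1] = alle$communicationpar
  sorted[2] = aralle$communicationp
  sorted[3] = ationparalle$communic
  sorted[4] = cationparalle$communi
  sorted[5] = communicationparalle$
  sorted[6] = e$communicationparall
  sorted[7] = icationparalle$commun
  sorted[8] = ionparalle$communicat
  sorted[9] = le$communicationparal
  sorted[10] = lle$communicationpara
  sorted[11] = mmunicationparalle$co
  sorted[12] = municationparalle$com
  sorted[13] = nicationparalle$commu
  sorted[14] = nparalle$communicatio
  sorted[15] = ommunicationparalle$c
  sorted[16] = onparalle$communicati
  sorted[17] = paralle$communication
  sorted[18] = ralle$communicationpa
  sorted[19] = tionparalle$communica
  sorted[20] = unicationparalle$comm
sorted[3] = ationparalle$communic

Answer: ationparalle$communic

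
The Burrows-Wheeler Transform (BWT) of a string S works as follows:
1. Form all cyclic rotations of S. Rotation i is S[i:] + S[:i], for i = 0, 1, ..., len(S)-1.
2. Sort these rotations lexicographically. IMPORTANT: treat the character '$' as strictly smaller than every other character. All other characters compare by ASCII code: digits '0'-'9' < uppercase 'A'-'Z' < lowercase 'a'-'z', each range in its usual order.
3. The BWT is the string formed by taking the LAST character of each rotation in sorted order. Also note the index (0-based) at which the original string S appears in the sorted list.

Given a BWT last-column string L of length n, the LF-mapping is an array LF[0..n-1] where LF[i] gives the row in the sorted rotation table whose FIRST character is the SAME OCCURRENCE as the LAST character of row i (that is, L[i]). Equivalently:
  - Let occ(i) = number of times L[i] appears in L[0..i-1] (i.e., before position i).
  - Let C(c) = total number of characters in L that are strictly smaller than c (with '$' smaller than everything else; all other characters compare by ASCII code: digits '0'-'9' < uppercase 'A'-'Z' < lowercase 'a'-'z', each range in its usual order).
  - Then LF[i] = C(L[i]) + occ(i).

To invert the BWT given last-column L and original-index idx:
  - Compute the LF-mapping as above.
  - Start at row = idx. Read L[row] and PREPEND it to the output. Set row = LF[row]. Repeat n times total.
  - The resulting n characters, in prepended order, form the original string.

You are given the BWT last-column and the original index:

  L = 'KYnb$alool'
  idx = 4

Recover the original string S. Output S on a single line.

LF mapping: 1 2 7 4 0 3 5 8 9 6
Walk LF starting at row 4, prepending L[row]:
  step 1: row=4, L[4]='$', prepend. Next row=LF[4]=0
  step 2: row=0, L[0]='K', prepend. Next row=LF[0]=1
  step 3: row=1, L[1]='Y', prepend. Next row=LF[1]=2
  step 4: row=2, L[2]='n', prepend. Next row=LF[2]=7
  step 5: row=7, L[7]='o', prepend. Next row=LF[7]=8
  step 6: row=8, L[8]='o', prepend. Next row=LF[8]=9
  step 7: row=9, L[9]='l', prepend. Next row=LF[9]=6
  step 8: row=6, L[6]='l', prepend. Next row=LF[6]=5
  step 9: row=5, L[5]='a', prepend. Next row=LF[5]=3
  step 10: row=3, L[3]='b', prepend. Next row=LF[3]=4
Reversed output: balloonYK$

Answer: balloonYK$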